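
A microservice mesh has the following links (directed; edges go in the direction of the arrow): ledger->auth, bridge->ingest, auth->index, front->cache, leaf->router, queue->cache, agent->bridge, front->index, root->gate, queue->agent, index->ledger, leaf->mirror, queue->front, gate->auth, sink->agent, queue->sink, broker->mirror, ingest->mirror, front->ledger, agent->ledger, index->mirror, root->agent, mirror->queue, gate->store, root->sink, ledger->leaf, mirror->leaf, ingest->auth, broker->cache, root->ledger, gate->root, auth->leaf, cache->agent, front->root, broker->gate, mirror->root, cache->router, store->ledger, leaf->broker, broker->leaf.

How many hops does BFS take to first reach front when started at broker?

Level 0: broker
Level 1: cache, gate, leaf, mirror
Level 2: agent, auth, queue, root, router, store
Level 3: bridge, front, index, ledger, sink
Level 4: ingest
front first appears at level 3.

3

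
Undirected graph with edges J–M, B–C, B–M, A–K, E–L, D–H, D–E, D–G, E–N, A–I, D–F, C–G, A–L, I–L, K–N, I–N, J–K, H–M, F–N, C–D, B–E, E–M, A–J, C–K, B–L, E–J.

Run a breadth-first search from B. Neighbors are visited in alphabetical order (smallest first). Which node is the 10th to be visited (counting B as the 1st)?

N

Visit B; enqueue C, E, L, M → queue [C, E, L, M]
Visit C; enqueue D, G, K → queue [E, L, M, D, G, K]
Visit E; enqueue J, N → queue [L, M, D, G, K, J, N]
Visit L; enqueue A, I → queue [M, D, G, K, J, N, A, I]
Visit M; enqueue H → queue [D, G, K, J, N, A, I, H]
Visit D; enqueue F → queue [G, K, J, N, A, I, H, F]
Visit G → queue [K, J, N, A, I, H, F]
Visit K → queue [J, N, A, I, H, F]
Visit J → queue [N, A, I, H, F]
Visit N → queue [A, I, H, F]
Visit A → queue [I, H, F]
Visit I → queue [H, F]
Visit H → queue [F]
Visit F → queue []

Visit order: B, C, E, L, M, D, G, K, J, N, A, I, H, F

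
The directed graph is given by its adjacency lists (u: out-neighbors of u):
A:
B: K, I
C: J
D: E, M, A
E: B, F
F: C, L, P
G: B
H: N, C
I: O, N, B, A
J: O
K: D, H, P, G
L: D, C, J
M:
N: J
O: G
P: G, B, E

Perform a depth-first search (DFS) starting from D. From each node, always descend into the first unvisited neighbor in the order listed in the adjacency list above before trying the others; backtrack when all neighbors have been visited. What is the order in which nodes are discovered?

Visit D
D → E
E → B
B → K
K → H
H → N
N → J
J → O
O → G
H → C
K → P
B → I
I → A
E → F
F → L
D → M

D, E, B, K, H, N, J, O, G, C, P, I, A, F, L, M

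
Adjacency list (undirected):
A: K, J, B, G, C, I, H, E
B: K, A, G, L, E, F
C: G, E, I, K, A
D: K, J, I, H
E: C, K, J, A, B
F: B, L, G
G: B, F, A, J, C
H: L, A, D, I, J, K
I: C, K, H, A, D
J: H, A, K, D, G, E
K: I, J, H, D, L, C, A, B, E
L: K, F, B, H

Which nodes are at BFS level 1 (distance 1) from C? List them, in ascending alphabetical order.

Level 0: C
Level 1: A, E, G, I, K
Level 2: B, D, F, H, J, L

A, E, G, I, K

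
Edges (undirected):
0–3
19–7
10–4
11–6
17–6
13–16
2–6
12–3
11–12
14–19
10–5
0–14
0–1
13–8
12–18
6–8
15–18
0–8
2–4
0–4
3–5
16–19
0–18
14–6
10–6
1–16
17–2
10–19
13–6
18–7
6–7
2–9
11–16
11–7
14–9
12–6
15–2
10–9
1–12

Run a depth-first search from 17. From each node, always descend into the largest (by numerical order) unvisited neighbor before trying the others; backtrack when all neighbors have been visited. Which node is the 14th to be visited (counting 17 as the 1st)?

5

Visit 17
17 → 6
6 → 14
14 → 19
19 → 16
16 → 13
13 → 8
8 → 0
0 → 18
18 → 15
15 → 2
2 → 9
9 → 10
10 → 5
5 → 3
3 → 12
12 → 11
11 → 7
12 → 1
10 → 4

Visit order: 17, 6, 14, 19, 16, 13, 8, 0, 18, 15, 2, 9, 10, 5, 3, 12, 11, 7, 1, 4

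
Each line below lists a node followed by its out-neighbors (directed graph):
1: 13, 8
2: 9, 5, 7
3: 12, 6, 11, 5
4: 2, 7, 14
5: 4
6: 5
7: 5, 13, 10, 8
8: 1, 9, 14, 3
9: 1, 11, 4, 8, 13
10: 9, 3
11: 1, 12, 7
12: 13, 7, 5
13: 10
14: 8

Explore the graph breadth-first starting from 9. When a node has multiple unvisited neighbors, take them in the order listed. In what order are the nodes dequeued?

9, 1, 11, 4, 8, 13, 12, 7, 2, 14, 3, 10, 5, 6

Visit 9; enqueue 1, 11, 4, 8, 13 → queue [1, 11, 4, 8, 13]
Visit 1 → queue [11, 4, 8, 13]
Visit 11; enqueue 12, 7 → queue [4, 8, 13, 12, 7]
Visit 4; enqueue 2, 14 → queue [8, 13, 12, 7, 2, 14]
Visit 8; enqueue 3 → queue [13, 12, 7, 2, 14, 3]
Visit 13; enqueue 10 → queue [12, 7, 2, 14, 3, 10]
Visit 12; enqueue 5 → queue [7, 2, 14, 3, 10, 5]
Visit 7 → queue [2, 14, 3, 10, 5]
Visit 2 → queue [14, 3, 10, 5]
Visit 14 → queue [3, 10, 5]
Visit 3; enqueue 6 → queue [10, 5, 6]
Visit 10 → queue [5, 6]
Visit 5 → queue [6]
Visit 6 → queue []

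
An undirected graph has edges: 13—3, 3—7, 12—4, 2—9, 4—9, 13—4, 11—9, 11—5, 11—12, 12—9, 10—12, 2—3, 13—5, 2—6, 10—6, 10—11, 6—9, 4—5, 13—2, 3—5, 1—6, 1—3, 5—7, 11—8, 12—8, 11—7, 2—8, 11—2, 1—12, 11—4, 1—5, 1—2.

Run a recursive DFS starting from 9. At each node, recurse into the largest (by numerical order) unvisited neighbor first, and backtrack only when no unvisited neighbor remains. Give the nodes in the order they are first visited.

9 12 11 10 6 2 13 5 7 3 1 4 8

Visit 9
9 → 12
12 → 11
11 → 10
10 → 6
6 → 2
2 → 13
13 → 5
5 → 7
7 → 3
3 → 1
5 → 4
2 → 8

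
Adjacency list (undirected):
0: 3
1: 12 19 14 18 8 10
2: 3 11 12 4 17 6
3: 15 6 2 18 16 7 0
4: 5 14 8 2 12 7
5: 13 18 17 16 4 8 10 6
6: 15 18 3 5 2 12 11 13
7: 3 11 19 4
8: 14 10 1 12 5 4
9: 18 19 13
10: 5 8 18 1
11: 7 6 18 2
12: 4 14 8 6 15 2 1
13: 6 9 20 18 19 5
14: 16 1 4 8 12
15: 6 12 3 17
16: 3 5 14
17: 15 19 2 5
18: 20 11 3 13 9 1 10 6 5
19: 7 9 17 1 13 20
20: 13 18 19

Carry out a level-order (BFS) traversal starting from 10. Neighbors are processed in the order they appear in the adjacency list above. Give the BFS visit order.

10 5 8 18 1 13 17 16 4 6 14 12 20 11 3 9 19 15 2 7 0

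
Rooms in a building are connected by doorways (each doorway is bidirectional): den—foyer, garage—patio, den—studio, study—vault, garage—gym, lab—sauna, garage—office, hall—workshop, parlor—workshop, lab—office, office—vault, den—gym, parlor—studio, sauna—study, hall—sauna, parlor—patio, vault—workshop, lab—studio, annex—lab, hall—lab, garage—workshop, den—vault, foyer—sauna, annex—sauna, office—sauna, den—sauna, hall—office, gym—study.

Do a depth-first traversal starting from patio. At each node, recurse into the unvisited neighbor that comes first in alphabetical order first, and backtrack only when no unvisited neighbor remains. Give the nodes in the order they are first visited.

Visit patio
patio → garage
garage → gym
gym → den
den → foyer
foyer → sauna
sauna → annex
annex → lab
lab → hall
hall → office
office → vault
vault → study
vault → workshop
workshop → parlor
parlor → studio

patio, garage, gym, den, foyer, sauna, annex, lab, hall, office, vault, study, workshop, parlor, studio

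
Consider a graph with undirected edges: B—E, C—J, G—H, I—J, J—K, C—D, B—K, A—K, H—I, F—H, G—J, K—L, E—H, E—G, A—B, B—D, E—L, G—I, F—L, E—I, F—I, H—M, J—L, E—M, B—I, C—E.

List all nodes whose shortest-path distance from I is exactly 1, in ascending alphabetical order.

B, E, F, G, H, J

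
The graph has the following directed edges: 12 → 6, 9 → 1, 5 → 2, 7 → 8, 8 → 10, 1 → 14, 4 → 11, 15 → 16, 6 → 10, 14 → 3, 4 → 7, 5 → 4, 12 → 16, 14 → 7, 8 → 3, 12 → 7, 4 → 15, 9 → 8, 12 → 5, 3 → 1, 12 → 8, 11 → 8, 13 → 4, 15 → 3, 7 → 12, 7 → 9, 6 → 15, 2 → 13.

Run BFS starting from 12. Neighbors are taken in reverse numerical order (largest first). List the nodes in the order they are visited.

12 16 8 7 6 5 10 3 9 15 4 2 1 11 13 14

Visit 12; enqueue 16, 8, 7, 6, 5 → queue [16, 8, 7, 6, 5]
Visit 16 → queue [8, 7, 6, 5]
Visit 8; enqueue 10, 3 → queue [7, 6, 5, 10, 3]
Visit 7; enqueue 9 → queue [6, 5, 10, 3, 9]
Visit 6; enqueue 15 → queue [5, 10, 3, 9, 15]
Visit 5; enqueue 4, 2 → queue [10, 3, 9, 15, 4, 2]
Visit 10 → queue [3, 9, 15, 4, 2]
Visit 3; enqueue 1 → queue [9, 15, 4, 2, 1]
Visit 9 → queue [15, 4, 2, 1]
Visit 15 → queue [4, 2, 1]
Visit 4; enqueue 11 → queue [2, 1, 11]
Visit 2; enqueue 13 → queue [1, 11, 13]
Visit 1; enqueue 14 → queue [11, 13, 14]
Visit 11 → queue [13, 14]
Visit 13 → queue [14]
Visit 14 → queue []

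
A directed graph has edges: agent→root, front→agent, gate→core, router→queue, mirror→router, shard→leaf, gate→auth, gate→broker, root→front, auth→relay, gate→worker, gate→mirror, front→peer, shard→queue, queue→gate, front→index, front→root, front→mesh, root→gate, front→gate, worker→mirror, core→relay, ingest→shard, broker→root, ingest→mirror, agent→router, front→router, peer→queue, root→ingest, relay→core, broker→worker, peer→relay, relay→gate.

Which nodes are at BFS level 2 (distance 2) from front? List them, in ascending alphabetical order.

Level 0: front
Level 1: agent, gate, index, mesh, peer, root, router
Level 2: auth, broker, core, ingest, mirror, queue, relay, worker
Level 3: shard
Level 4: leaf

auth, broker, core, ingest, mirror, queue, relay, worker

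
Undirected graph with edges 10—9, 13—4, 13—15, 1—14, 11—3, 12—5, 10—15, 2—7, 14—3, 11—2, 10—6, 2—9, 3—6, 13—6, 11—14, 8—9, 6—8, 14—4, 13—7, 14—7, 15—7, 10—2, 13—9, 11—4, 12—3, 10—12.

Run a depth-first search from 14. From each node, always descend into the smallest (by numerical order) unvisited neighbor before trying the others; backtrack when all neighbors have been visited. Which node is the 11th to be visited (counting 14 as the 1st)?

Visit 14
14 → 1
14 → 3
3 → 6
6 → 8
8 → 9
9 → 2
2 → 7
7 → 13
13 → 4
4 → 11
13 → 15
15 → 10
10 → 12
12 → 5

Visit order: 14, 1, 3, 6, 8, 9, 2, 7, 13, 4, 11, 15, 10, 12, 5

11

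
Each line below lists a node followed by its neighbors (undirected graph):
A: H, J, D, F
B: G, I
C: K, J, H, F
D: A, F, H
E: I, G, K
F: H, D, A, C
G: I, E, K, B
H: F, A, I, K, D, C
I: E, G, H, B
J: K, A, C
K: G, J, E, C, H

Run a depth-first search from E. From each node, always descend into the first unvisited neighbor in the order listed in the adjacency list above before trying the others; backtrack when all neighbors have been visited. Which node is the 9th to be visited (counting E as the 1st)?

D

Visit E
E → I
I → G
G → K
K → J
J → A
A → H
H → F
F → D
F → C
G → B

Visit order: E, I, G, K, J, A, H, F, D, C, B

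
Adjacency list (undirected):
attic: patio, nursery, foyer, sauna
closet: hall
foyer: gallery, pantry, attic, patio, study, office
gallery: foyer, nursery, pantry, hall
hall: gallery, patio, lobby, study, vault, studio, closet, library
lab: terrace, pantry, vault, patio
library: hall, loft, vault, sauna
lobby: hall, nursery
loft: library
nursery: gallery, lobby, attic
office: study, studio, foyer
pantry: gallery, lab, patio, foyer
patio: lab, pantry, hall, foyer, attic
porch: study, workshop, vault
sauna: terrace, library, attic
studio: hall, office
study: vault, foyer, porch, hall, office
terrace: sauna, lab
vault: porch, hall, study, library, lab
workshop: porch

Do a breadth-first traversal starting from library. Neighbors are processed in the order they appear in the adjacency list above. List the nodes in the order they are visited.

library hall loft vault sauna gallery patio lobby study studio closet porch lab terrace attic foyer nursery pantry office workshop

Visit library; enqueue hall, loft, vault, sauna → queue [hall, loft, vault, sauna]
Visit hall; enqueue gallery, patio, lobby, study, studio, closet → queue [loft, vault, sauna, gallery, patio, lobby, study, studio, closet]
Visit loft → queue [vault, sauna, gallery, patio, lobby, study, studio, closet]
Visit vault; enqueue porch, lab → queue [sauna, gallery, patio, lobby, study, studio, closet, porch, lab]
Visit sauna; enqueue terrace, attic → queue [gallery, patio, lobby, study, studio, closet, porch, lab, terrace, attic]
Visit gallery; enqueue foyer, nursery, pantry → queue [patio, lobby, study, studio, closet, porch, lab, terrace, attic, foyer, nursery, pantry]
Visit patio → queue [lobby, study, studio, closet, porch, lab, terrace, attic, foyer, nursery, pantry]
Visit lobby → queue [study, studio, closet, porch, lab, terrace, attic, foyer, nursery, pantry]
Visit study; enqueue office → queue [studio, closet, porch, lab, terrace, attic, foyer, nursery, pantry, office]
Visit studio → queue [closet, porch, lab, terrace, attic, foyer, nursery, pantry, office]
Visit closet → queue [porch, lab, terrace, attic, foyer, nursery, pantry, office]
Visit porch; enqueue workshop → queue [lab, terrace, attic, foyer, nursery, pantry, office, workshop]
Visit lab → queue [terrace, attic, foyer, nursery, pantry, office, workshop]
Visit terrace → queue [attic, foyer, nursery, pantry, office, workshop]
Visit attic → queue [foyer, nursery, pantry, office, workshop]
Visit foyer → queue [nursery, pantry, office, workshop]
Visit nursery → queue [pantry, office, workshop]
Visit pantry → queue [office, workshop]
Visit office → queue [workshop]
Visit workshop → queue []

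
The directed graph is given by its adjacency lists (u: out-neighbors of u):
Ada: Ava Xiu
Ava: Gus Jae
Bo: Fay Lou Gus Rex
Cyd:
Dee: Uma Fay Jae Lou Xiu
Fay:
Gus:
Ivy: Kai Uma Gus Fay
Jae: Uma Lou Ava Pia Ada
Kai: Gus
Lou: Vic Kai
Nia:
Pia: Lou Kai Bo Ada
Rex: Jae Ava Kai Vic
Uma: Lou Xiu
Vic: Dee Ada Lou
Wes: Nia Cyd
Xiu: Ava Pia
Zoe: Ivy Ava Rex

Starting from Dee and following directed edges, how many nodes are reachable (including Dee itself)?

BFS from Dee visits: Dee, Uma, Fay, Jae, Lou, Xiu, Ava, Pia, Ada, Vic, Kai, Gus, Bo, Rex
Reachable nodes: 14 of 19 total.

14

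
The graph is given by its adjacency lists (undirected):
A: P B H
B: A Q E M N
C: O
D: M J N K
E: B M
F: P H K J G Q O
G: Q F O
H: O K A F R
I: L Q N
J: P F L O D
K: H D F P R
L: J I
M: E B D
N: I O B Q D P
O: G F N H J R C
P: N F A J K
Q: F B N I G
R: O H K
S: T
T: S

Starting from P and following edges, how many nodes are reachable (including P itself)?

BFS from P visits: P, N, K, J, F, A, Q, O, I, D, B, R, H, L, G, C, M, E
Reachable nodes: 18 of 20 total.

18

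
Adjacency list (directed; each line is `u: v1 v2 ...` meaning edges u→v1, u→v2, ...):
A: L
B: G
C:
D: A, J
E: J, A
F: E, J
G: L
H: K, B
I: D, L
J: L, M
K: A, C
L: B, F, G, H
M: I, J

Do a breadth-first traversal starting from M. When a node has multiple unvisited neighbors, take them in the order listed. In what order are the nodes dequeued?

Visit M; enqueue I, J → queue [I, J]
Visit I; enqueue D, L → queue [J, D, L]
Visit J → queue [D, L]
Visit D; enqueue A → queue [L, A]
Visit L; enqueue B, F, G, H → queue [A, B, F, G, H]
Visit A → queue [B, F, G, H]
Visit B → queue [F, G, H]
Visit F; enqueue E → queue [G, H, E]
Visit G → queue [H, E]
Visit H; enqueue K → queue [E, K]
Visit E → queue [K]
Visit K; enqueue C → queue [C]
Visit C → queue []

M -> I -> J -> D -> L -> A -> B -> F -> G -> H -> E -> K -> C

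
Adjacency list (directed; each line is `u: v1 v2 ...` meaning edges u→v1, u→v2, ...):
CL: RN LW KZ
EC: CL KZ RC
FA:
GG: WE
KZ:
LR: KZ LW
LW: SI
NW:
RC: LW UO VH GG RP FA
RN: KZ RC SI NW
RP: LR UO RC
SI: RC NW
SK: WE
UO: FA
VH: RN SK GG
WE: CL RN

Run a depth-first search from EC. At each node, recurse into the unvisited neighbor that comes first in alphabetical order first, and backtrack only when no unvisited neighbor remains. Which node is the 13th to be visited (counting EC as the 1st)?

LR

Visit EC
EC → CL
CL → KZ
CL → LW
LW → SI
SI → NW
SI → RC
RC → FA
RC → GG
GG → WE
WE → RN
RC → RP
RP → LR
RP → UO
RC → VH
VH → SK

Visit order: EC, CL, KZ, LW, SI, NW, RC, FA, GG, WE, RN, RP, LR, UO, VH, SK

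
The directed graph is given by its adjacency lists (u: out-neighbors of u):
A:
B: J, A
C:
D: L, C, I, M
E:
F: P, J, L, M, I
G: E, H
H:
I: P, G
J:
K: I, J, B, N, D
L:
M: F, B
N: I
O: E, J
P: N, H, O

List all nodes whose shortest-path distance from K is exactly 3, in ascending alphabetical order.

E, F, H, O

Level 0: K
Level 1: B, D, I, J, N
Level 2: A, C, G, L, M, P
Level 3: E, F, H, O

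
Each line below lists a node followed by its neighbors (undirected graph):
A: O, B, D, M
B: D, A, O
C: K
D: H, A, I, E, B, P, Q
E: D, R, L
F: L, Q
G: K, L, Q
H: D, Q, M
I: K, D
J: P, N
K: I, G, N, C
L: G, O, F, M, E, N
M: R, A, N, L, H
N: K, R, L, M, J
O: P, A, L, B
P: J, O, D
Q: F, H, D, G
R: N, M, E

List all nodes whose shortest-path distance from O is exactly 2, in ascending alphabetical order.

Level 0: O
Level 1: A, B, L, P
Level 2: D, E, F, G, J, M, N
Level 3: H, I, K, Q, R
Level 4: C

D, E, F, G, J, M, N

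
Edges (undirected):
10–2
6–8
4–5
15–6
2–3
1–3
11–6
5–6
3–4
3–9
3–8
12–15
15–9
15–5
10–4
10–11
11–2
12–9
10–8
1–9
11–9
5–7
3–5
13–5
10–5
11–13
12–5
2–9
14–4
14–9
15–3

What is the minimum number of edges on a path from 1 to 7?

Level 0: 1
Level 1: 3, 9
Level 2: 2, 4, 5, 8, 11, 12, 14, 15
Level 3: 6, 7, 10, 13
7 first appears at level 3.

3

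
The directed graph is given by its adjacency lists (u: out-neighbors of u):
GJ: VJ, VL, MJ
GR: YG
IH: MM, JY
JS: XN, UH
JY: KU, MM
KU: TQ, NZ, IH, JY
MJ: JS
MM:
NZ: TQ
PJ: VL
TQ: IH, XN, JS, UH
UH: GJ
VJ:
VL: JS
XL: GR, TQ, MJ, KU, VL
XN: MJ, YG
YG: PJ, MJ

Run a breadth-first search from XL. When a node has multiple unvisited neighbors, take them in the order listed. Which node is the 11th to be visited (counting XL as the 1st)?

UH

Visit XL; enqueue GR, TQ, MJ, KU, VL → queue [GR, TQ, MJ, KU, VL]
Visit GR; enqueue YG → queue [TQ, MJ, KU, VL, YG]
Visit TQ; enqueue IH, XN, JS, UH → queue [MJ, KU, VL, YG, IH, XN, JS, UH]
Visit MJ → queue [KU, VL, YG, IH, XN, JS, UH]
Visit KU; enqueue NZ, JY → queue [VL, YG, IH, XN, JS, UH, NZ, JY]
Visit VL → queue [YG, IH, XN, JS, UH, NZ, JY]
Visit YG; enqueue PJ → queue [IH, XN, JS, UH, NZ, JY, PJ]
Visit IH; enqueue MM → queue [XN, JS, UH, NZ, JY, PJ, MM]
Visit XN → queue [JS, UH, NZ, JY, PJ, MM]
Visit JS → queue [UH, NZ, JY, PJ, MM]
Visit UH; enqueue GJ → queue [NZ, JY, PJ, MM, GJ]
Visit NZ → queue [JY, PJ, MM, GJ]
Visit JY → queue [PJ, MM, GJ]
Visit PJ → queue [MM, GJ]
Visit MM → queue [GJ]
Visit GJ; enqueue VJ → queue [VJ]
Visit VJ → queue []

Visit order: XL, GR, TQ, MJ, KU, VL, YG, IH, XN, JS, UH, NZ, JY, PJ, MM, GJ, VJ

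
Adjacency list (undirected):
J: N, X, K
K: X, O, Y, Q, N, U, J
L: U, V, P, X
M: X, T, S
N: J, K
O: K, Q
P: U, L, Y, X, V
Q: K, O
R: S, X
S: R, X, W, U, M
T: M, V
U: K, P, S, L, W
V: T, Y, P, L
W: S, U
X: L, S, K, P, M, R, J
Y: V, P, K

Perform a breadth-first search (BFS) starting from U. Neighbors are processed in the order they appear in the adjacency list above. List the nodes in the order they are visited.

U K P S L W X O Y Q N J V R M T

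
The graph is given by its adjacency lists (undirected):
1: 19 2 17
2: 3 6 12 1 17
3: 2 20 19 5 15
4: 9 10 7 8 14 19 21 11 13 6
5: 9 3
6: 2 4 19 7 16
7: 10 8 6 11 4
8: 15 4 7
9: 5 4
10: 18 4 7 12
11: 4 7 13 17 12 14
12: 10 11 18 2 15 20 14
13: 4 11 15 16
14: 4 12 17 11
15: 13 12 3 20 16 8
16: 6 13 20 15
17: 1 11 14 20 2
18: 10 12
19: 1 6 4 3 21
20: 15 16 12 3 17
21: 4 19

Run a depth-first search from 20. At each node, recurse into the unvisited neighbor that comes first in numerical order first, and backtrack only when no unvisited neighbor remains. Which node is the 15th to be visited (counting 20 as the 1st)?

14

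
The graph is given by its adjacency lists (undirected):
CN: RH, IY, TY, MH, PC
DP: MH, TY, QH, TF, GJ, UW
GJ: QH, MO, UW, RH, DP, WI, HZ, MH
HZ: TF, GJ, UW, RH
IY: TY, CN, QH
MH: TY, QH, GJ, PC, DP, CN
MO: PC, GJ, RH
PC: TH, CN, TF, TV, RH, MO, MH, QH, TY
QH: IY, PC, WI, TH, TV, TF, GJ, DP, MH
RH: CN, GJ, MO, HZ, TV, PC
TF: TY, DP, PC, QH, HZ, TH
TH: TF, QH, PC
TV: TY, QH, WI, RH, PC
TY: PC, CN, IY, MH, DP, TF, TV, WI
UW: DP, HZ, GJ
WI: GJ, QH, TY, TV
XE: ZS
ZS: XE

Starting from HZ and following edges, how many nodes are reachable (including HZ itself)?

16

BFS from HZ visits: HZ, UW, TF, RH, GJ, DP, TY, TH, QH, PC, TV, MO, CN, WI, MH, IY
Reachable nodes: 16 of 18 total.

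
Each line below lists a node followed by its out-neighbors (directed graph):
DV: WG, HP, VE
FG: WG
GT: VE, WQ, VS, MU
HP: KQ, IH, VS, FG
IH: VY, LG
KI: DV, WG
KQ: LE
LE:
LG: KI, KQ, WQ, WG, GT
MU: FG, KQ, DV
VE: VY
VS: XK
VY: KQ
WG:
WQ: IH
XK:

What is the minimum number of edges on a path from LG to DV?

2

Level 0: LG
Level 1: GT, KI, KQ, WG, WQ
Level 2: DV, IH, LE, MU, VE, VS
Level 3: FG, HP, VY, XK
DV first appears at level 2.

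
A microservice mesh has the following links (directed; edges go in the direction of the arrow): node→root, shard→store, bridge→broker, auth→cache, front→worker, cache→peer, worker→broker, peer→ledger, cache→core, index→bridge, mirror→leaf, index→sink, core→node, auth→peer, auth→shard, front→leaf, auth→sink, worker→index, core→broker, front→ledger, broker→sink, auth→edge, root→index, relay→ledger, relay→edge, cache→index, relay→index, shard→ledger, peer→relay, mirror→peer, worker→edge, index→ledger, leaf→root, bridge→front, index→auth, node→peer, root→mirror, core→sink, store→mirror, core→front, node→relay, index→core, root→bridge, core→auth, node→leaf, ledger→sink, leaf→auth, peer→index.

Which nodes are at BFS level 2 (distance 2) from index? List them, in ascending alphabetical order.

broker, cache, edge, front, node, peer, shard

Level 0: index
Level 1: auth, bridge, core, ledger, sink
Level 2: broker, cache, edge, front, node, peer, shard
Level 3: leaf, relay, root, store, worker
Level 4: mirror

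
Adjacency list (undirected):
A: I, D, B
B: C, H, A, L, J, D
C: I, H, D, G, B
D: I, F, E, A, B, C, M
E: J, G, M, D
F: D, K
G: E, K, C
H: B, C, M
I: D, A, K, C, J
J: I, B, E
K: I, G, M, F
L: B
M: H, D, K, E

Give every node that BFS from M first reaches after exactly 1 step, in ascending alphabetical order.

Level 0: M
Level 1: D, E, H, K
Level 2: A, B, C, F, G, I, J
Level 3: L

D, E, H, K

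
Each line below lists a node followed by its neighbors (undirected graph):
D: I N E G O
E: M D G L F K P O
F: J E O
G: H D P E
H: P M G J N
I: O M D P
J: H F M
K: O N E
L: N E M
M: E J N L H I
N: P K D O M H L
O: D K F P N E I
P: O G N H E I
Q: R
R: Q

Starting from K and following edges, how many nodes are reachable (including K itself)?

13

BFS from K visits: K, E, N, O, D, F, G, L, M, P, H, I, J
Reachable nodes: 13 of 15 total.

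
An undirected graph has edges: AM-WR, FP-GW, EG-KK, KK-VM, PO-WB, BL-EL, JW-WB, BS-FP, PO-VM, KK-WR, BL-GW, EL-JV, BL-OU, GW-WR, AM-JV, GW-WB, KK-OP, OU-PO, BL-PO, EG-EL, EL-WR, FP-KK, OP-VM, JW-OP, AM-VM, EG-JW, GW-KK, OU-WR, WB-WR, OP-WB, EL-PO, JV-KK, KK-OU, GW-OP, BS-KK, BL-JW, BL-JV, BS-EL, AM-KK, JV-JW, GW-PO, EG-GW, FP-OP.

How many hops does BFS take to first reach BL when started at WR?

2

Level 0: WR
Level 1: AM, EL, GW, KK, OU, WB
Level 2: BL, BS, EG, FP, JV, JW, OP, PO, VM
BL first appears at level 2.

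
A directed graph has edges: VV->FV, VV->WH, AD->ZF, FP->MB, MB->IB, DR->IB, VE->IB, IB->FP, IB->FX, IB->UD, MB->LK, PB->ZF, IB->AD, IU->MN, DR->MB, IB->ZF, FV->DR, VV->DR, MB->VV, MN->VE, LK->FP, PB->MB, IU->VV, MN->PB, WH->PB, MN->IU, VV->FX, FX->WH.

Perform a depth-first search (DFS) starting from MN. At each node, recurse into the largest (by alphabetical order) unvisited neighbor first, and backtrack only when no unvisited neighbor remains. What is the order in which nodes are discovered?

Visit MN
MN → VE
VE → IB
IB → ZF
IB → UD
IB → FX
FX → WH
WH → PB
PB → MB
MB → VV
VV → FV
FV → DR
MB → LK
LK → FP
IB → AD
MN → IU

MN → VE → IB → ZF → UD → FX → WH → PB → MB → VV → FV → DR → LK → FP → AD → IU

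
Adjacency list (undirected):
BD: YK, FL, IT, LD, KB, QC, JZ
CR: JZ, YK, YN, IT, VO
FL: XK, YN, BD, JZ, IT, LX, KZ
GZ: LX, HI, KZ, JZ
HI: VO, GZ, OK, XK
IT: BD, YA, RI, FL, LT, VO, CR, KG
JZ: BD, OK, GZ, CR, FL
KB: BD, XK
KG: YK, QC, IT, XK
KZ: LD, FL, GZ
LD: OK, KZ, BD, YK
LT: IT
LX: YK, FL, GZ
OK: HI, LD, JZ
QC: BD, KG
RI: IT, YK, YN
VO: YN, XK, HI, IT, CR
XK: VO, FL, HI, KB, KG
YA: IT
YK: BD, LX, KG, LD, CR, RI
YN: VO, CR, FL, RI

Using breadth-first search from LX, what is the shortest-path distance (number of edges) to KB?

Level 0: LX
Level 1: FL, GZ, YK
Level 2: BD, CR, HI, IT, JZ, KG, KZ, LD, RI, XK, YN
Level 3: KB, LT, OK, QC, VO, YA
KB first appears at level 3.

3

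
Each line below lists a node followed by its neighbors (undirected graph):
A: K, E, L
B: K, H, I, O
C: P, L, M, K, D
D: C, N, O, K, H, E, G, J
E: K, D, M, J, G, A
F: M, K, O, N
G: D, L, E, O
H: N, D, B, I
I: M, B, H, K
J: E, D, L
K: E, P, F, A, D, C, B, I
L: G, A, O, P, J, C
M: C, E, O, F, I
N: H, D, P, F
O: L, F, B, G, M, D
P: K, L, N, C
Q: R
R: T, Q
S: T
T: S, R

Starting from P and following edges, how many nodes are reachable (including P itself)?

16

BFS from P visits: P, K, L, N, C, E, F, A, D, B, I, G, O, J, H, M
Reachable nodes: 16 of 20 total.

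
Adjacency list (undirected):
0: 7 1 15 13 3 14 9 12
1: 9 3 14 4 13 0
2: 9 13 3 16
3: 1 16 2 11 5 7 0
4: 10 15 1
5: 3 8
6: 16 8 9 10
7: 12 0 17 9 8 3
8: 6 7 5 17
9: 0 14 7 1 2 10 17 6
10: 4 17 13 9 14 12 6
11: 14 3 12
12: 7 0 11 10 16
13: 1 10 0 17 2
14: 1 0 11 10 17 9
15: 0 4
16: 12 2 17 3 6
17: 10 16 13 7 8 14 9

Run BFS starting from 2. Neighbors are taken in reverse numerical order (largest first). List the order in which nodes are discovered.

2 → 16 → 13 → 9 → 3 → 17 → 12 → 6 → 10 → 1 → 0 → 14 → 7 → 11 → 5 → 8 → 4 → 15

Visit 2; enqueue 16, 13, 9, 3 → queue [16, 13, 9, 3]
Visit 16; enqueue 17, 12, 6 → queue [13, 9, 3, 17, 12, 6]
Visit 13; enqueue 10, 1, 0 → queue [9, 3, 17, 12, 6, 10, 1, 0]
Visit 9; enqueue 14, 7 → queue [3, 17, 12, 6, 10, 1, 0, 14, 7]
Visit 3; enqueue 11, 5 → queue [17, 12, 6, 10, 1, 0, 14, 7, 11, 5]
Visit 17; enqueue 8 → queue [12, 6, 10, 1, 0, 14, 7, 11, 5, 8]
Visit 12 → queue [6, 10, 1, 0, 14, 7, 11, 5, 8]
Visit 6 → queue [10, 1, 0, 14, 7, 11, 5, 8]
Visit 10; enqueue 4 → queue [1, 0, 14, 7, 11, 5, 8, 4]
Visit 1 → queue [0, 14, 7, 11, 5, 8, 4]
Visit 0; enqueue 15 → queue [14, 7, 11, 5, 8, 4, 15]
Visit 14 → queue [7, 11, 5, 8, 4, 15]
Visit 7 → queue [11, 5, 8, 4, 15]
Visit 11 → queue [5, 8, 4, 15]
Visit 5 → queue [8, 4, 15]
Visit 8 → queue [4, 15]
Visit 4 → queue [15]
Visit 15 → queue []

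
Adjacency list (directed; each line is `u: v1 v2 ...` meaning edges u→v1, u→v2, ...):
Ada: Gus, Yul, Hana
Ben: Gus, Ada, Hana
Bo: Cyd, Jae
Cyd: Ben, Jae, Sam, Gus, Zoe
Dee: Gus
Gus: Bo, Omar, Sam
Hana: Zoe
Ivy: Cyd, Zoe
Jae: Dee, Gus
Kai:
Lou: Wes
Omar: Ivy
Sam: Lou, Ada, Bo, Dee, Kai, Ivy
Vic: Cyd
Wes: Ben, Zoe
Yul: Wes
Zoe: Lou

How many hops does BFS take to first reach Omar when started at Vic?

Level 0: Vic
Level 1: Cyd
Level 2: Ben, Gus, Jae, Sam, Zoe
Level 3: Ada, Bo, Dee, Hana, Ivy, Kai, Lou, Omar
Level 4: Wes, Yul
Omar first appears at level 3.

3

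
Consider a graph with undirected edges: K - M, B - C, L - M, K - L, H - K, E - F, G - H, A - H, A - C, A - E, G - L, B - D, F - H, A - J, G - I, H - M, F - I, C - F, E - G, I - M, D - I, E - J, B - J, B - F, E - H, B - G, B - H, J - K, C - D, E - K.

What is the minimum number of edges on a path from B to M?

Level 0: B
Level 1: C, D, F, G, H, J
Level 2: A, E, I, K, L, M
M first appears at level 2.

2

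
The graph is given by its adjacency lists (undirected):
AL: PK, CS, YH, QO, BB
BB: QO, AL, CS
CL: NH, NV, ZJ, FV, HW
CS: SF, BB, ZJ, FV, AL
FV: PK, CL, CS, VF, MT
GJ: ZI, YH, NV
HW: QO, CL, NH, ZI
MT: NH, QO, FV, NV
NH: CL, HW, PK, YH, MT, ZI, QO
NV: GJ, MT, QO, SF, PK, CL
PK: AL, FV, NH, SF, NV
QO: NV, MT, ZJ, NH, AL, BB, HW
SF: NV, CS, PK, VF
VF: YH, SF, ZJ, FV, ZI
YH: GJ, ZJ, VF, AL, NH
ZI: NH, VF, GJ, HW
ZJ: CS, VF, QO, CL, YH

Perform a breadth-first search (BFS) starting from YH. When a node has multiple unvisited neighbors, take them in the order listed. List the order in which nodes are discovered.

YH, GJ, ZJ, VF, AL, NH, ZI, NV, CS, QO, CL, SF, FV, PK, BB, HW, MT

Visit YH; enqueue GJ, ZJ, VF, AL, NH → queue [GJ, ZJ, VF, AL, NH]
Visit GJ; enqueue ZI, NV → queue [ZJ, VF, AL, NH, ZI, NV]
Visit ZJ; enqueue CS, QO, CL → queue [VF, AL, NH, ZI, NV, CS, QO, CL]
Visit VF; enqueue SF, FV → queue [AL, NH, ZI, NV, CS, QO, CL, SF, FV]
Visit AL; enqueue PK, BB → queue [NH, ZI, NV, CS, QO, CL, SF, FV, PK, BB]
Visit NH; enqueue HW, MT → queue [ZI, NV, CS, QO, CL, SF, FV, PK, BB, HW, MT]
Visit ZI → queue [NV, CS, QO, CL, SF, FV, PK, BB, HW, MT]
Visit NV → queue [CS, QO, CL, SF, FV, PK, BB, HW, MT]
Visit CS → queue [QO, CL, SF, FV, PK, BB, HW, MT]
Visit QO → queue [CL, SF, FV, PK, BB, HW, MT]
Visit CL → queue [SF, FV, PK, BB, HW, MT]
Visit SF → queue [FV, PK, BB, HW, MT]
Visit FV → queue [PK, BB, HW, MT]
Visit PK → queue [BB, HW, MT]
Visit BB → queue [HW, MT]
Visit HW → queue [MT]
Visit MT → queue []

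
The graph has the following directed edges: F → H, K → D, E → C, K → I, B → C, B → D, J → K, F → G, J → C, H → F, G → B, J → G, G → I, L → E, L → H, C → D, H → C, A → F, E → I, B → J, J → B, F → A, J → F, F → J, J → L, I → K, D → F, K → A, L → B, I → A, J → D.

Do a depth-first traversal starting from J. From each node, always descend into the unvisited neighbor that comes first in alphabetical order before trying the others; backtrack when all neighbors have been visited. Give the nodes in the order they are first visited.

J -> B -> C -> D -> F -> A -> G -> I -> K -> H -> L -> E

Visit J
J → B
B → C
C → D
D → F
F → A
F → G
G → I
I → K
F → H
J → L
L → E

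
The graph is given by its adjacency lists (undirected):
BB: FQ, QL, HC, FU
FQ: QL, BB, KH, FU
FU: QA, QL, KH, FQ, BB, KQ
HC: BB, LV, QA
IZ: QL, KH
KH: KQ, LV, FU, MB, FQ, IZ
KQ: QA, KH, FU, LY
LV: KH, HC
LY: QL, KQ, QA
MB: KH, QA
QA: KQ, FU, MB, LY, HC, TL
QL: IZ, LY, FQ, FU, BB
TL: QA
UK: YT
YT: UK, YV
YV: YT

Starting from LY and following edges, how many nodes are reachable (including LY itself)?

BFS from LY visits: LY, KQ, QA, QL, FU, KH, HC, MB, TL, BB, FQ, IZ, LV
Reachable nodes: 13 of 16 total.

13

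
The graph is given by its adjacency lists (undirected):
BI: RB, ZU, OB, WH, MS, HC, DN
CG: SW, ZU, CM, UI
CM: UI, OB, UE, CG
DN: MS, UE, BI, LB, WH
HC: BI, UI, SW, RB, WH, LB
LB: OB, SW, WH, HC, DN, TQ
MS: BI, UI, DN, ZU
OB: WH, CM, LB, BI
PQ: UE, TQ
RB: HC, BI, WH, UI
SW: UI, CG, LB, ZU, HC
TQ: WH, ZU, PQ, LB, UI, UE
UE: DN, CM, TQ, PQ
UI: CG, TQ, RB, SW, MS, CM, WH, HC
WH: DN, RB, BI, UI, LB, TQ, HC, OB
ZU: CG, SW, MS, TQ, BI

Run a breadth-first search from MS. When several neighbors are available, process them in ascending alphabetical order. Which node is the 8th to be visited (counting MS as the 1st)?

RB

Visit MS; enqueue BI, DN, UI, ZU → queue [BI, DN, UI, ZU]
Visit BI; enqueue HC, OB, RB, WH → queue [DN, UI, ZU, HC, OB, RB, WH]
Visit DN; enqueue LB, UE → queue [UI, ZU, HC, OB, RB, WH, LB, UE]
Visit UI; enqueue CG, CM, SW, TQ → queue [ZU, HC, OB, RB, WH, LB, UE, CG, CM, SW, TQ]
Visit ZU → queue [HC, OB, RB, WH, LB, UE, CG, CM, SW, TQ]
Visit HC → queue [OB, RB, WH, LB, UE, CG, CM, SW, TQ]
Visit OB → queue [RB, WH, LB, UE, CG, CM, SW, TQ]
Visit RB → queue [WH, LB, UE, CG, CM, SW, TQ]
Visit WH → queue [LB, UE, CG, CM, SW, TQ]
Visit LB → queue [UE, CG, CM, SW, TQ]
Visit UE; enqueue PQ → queue [CG, CM, SW, TQ, PQ]
Visit CG → queue [CM, SW, TQ, PQ]
Visit CM → queue [SW, TQ, PQ]
Visit SW → queue [TQ, PQ]
Visit TQ → queue [PQ]
Visit PQ → queue []

Visit order: MS, BI, DN, UI, ZU, HC, OB, RB, WH, LB, UE, CG, CM, SW, TQ, PQ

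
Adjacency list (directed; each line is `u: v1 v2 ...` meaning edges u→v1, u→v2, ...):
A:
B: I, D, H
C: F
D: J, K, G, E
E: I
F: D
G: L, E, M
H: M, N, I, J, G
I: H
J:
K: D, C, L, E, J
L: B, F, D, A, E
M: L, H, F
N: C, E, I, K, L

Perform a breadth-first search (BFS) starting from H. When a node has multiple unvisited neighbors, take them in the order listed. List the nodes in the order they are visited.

Visit H; enqueue M, N, I, J, G → queue [M, N, I, J, G]
Visit M; enqueue L, F → queue [N, I, J, G, L, F]
Visit N; enqueue C, E, K → queue [I, J, G, L, F, C, E, K]
Visit I → queue [J, G, L, F, C, E, K]
Visit J → queue [G, L, F, C, E, K]
Visit G → queue [L, F, C, E, K]
Visit L; enqueue B, D, A → queue [F, C, E, K, B, D, A]
Visit F → queue [C, E, K, B, D, A]
Visit C → queue [E, K, B, D, A]
Visit E → queue [K, B, D, A]
Visit K → queue [B, D, A]
Visit B → queue [D, A]
Visit D → queue [A]
Visit A → queue []

H -> M -> N -> I -> J -> G -> L -> F -> C -> E -> K -> B -> D -> A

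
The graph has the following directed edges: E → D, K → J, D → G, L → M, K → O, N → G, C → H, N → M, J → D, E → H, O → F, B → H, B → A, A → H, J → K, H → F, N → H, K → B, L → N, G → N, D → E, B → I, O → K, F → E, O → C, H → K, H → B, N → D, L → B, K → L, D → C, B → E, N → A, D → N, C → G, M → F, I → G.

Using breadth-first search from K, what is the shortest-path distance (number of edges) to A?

2

Level 0: K
Level 1: B, J, L, O
Level 2: A, C, D, E, F, H, I, M, N
Level 3: G
A first appears at level 2.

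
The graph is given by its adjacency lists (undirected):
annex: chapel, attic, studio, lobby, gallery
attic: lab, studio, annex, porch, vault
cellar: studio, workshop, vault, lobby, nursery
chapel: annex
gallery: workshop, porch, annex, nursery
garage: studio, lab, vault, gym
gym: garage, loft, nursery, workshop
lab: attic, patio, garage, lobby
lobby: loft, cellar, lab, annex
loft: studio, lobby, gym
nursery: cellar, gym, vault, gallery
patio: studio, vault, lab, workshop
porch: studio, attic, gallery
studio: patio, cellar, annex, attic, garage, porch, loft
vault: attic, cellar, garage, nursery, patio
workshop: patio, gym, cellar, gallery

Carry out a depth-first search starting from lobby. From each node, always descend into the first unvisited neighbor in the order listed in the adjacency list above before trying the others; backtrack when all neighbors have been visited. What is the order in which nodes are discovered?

lobby → loft → studio → patio → vault → attic → lab → garage → gym → nursery → cellar → workshop → gallery → porch → annex → chapel

Visit lobby
lobby → loft
loft → studio
studio → patio
patio → vault
vault → attic
attic → lab
lab → garage
garage → gym
gym → nursery
nursery → cellar
cellar → workshop
workshop → gallery
gallery → porch
gallery → annex
annex → chapel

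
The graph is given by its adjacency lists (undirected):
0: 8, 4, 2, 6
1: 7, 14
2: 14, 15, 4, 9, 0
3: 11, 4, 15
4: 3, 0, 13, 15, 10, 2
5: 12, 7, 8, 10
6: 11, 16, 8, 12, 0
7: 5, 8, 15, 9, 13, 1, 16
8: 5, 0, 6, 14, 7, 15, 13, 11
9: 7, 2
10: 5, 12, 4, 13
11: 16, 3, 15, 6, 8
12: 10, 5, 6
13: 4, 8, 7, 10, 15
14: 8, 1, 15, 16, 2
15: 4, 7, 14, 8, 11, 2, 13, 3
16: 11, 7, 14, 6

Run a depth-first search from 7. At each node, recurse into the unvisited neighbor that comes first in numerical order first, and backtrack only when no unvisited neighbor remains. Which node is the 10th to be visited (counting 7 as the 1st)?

Visit 7
7 → 1
1 → 14
14 → 2
2 → 0
0 → 4
4 → 3
3 → 11
11 → 6
6 → 8
8 → 5
5 → 10
10 → 12
10 → 13
13 → 15
6 → 16
2 → 9

Visit order: 7, 1, 14, 2, 0, 4, 3, 11, 6, 8, 5, 10, 12, 13, 15, 16, 9

8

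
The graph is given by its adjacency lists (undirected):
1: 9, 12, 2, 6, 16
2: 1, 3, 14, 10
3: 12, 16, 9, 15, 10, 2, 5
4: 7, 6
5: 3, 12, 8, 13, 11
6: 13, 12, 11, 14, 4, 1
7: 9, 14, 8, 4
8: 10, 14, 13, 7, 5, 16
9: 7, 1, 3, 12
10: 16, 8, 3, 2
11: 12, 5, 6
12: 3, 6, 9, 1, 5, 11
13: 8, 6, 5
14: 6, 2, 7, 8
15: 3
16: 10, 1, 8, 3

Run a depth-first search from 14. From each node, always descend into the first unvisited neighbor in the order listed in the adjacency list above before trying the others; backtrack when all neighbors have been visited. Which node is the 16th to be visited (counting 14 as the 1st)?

2

Visit 14
14 → 6
6 → 13
13 → 8
8 → 10
10 → 16
16 → 1
1 → 9
9 → 7
7 → 4
9 → 3
3 → 12
12 → 5
5 → 11
3 → 15
3 → 2

Visit order: 14, 6, 13, 8, 10, 16, 1, 9, 7, 4, 3, 12, 5, 11, 15, 2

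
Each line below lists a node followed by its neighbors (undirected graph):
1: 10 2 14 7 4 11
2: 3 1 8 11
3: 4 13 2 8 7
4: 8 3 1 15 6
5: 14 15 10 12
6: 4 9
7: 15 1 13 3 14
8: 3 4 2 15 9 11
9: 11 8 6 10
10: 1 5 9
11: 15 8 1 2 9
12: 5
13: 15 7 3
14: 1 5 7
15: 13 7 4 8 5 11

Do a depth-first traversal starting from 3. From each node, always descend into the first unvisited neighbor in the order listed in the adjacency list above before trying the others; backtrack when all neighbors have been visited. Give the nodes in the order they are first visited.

3 -> 4 -> 8 -> 2 -> 1 -> 10 -> 5 -> 14 -> 7 -> 15 -> 13 -> 11 -> 9 -> 6 -> 12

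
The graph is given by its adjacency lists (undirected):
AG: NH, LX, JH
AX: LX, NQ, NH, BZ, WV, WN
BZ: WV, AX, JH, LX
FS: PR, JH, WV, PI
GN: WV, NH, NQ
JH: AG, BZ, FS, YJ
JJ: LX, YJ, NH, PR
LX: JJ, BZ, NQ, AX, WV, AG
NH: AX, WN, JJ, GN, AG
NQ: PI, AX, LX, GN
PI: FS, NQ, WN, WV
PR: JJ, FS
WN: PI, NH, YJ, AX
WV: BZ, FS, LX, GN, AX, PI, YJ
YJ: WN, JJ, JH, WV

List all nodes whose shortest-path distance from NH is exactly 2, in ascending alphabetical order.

BZ, JH, LX, NQ, PI, PR, WV, YJ

Level 0: NH
Level 1: AG, AX, GN, JJ, WN
Level 2: BZ, JH, LX, NQ, PI, PR, WV, YJ
Level 3: FS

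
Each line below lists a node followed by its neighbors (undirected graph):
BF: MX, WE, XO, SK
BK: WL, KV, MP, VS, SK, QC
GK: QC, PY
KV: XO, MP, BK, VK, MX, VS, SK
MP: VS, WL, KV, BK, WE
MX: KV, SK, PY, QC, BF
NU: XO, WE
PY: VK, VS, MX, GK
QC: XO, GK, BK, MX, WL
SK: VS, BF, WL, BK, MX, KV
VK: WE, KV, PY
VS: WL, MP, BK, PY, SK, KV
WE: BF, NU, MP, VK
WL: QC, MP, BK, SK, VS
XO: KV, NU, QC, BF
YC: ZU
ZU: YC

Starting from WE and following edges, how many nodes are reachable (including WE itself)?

BFS from WE visits: WE, VK, NU, MP, BF, PY, KV, XO, WL, VS, BK, SK, MX, GK, QC
Reachable nodes: 15 of 17 total.

15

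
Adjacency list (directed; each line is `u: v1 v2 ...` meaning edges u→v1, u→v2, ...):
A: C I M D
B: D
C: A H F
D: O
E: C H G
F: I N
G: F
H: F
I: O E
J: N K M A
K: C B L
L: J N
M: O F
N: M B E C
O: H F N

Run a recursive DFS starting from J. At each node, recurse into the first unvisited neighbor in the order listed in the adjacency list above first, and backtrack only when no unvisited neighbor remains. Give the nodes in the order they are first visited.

J -> N -> M -> O -> H -> F -> I -> E -> C -> A -> D -> G -> B -> K -> L

Visit J
J → N
N → M
M → O
O → H
H → F
F → I
I → E
E → C
C → A
A → D
E → G
N → B
J → K
K → L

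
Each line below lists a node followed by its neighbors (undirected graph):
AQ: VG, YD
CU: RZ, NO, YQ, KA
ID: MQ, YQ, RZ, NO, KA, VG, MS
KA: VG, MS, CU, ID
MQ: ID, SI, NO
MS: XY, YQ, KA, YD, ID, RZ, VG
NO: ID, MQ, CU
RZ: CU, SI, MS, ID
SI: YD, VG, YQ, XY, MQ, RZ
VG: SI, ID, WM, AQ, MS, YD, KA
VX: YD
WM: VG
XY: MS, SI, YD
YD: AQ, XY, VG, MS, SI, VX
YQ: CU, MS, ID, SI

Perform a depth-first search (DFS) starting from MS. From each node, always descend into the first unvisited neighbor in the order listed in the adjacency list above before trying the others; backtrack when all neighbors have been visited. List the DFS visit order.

Visit MS
MS → XY
XY → SI
SI → YD
YD → AQ
AQ → VG
VG → ID
ID → MQ
MQ → NO
NO → CU
CU → RZ
CU → YQ
CU → KA
VG → WM
YD → VX

MS, XY, SI, YD, AQ, VG, ID, MQ, NO, CU, RZ, YQ, KA, WM, VX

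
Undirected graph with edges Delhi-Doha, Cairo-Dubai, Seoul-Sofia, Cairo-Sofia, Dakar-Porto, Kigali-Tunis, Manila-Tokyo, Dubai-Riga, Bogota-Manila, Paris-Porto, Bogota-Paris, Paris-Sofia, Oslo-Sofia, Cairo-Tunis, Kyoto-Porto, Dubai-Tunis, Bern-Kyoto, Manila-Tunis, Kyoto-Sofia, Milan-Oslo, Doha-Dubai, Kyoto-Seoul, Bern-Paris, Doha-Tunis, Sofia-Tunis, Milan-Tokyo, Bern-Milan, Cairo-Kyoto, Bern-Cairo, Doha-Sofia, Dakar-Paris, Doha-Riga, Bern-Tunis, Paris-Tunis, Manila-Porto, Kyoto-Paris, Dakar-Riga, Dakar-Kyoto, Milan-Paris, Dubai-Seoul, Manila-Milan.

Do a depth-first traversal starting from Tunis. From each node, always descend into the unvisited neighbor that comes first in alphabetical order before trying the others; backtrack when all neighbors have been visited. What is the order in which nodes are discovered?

Tunis Bern Cairo Dubai Doha Delhi Riga Dakar Kyoto Paris Bogota Manila Milan Oslo Sofia Seoul Tokyo Porto Kigali

Visit Tunis
Tunis → Bern
Bern → Cairo
Cairo → Dubai
Dubai → Doha
Doha → Delhi
Doha → Riga
Riga → Dakar
Dakar → Kyoto
Kyoto → Paris
Paris → Bogota
Bogota → Manila
Manila → Milan
Milan → Oslo
Oslo → Sofia
Sofia → Seoul
Milan → Tokyo
Manila → Porto
Tunis → Kigali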